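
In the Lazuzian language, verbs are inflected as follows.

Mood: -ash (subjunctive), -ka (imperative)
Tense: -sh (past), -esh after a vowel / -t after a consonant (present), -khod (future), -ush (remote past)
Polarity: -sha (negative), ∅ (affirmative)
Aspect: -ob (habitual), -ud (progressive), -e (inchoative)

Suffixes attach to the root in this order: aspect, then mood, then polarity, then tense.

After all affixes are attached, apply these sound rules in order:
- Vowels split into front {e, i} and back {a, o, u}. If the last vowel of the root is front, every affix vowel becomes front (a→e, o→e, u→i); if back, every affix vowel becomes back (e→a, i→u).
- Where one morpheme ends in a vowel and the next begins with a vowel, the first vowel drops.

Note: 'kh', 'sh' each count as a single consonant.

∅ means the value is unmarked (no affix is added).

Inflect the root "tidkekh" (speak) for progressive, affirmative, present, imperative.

Attach aspect progressive -ud → tidkekhud.
Attach mood imperative -ka → tidkekhudka.
polarity = affirmative: zero marking, form stays tidkekhudka.
Attach tense present -esh (after vowel 'a') → tidkekhudkaesh.
Apply vowel harmony: tidkekhudkaesh → tidkekhidkeesh.
Apply vowel deletion: tidkekhidkeesh → tidkekhidkesh.

tidkekhidkesh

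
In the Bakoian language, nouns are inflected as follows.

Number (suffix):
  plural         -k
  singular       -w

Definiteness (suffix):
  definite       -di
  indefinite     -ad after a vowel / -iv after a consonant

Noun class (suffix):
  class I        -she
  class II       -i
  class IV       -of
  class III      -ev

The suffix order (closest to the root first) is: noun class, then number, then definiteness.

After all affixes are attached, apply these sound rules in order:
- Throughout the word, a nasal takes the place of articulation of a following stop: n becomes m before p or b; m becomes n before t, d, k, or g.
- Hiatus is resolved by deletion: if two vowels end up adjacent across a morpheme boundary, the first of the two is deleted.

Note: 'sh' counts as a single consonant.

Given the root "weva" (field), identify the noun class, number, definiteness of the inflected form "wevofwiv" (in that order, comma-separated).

class IV, singular, indefinite

Segment: weva-of-w-iv.
noun class: -of → class IV.
number: -w → singular.
definiteness: -ad/iv → indefinite.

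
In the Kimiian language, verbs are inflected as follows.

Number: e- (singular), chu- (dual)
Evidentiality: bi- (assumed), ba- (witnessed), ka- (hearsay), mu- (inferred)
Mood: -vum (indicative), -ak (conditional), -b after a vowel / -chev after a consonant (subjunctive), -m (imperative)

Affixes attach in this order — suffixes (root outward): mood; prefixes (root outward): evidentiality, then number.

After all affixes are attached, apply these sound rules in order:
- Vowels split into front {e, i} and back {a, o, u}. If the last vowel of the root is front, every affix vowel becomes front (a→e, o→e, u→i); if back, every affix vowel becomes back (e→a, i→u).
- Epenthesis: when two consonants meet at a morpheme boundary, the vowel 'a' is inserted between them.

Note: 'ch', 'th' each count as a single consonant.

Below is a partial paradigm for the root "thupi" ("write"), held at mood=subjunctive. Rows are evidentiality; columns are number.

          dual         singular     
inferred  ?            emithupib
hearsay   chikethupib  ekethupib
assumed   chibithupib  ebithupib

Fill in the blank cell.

chimithupib

Attach evidentiality inferred mu- → muthupi.
Attach mood subjunctive -b (after vowel 'i') → muthupib.
Attach number dual chu- → chumuthupib.
Apply vowel harmony: chumuthupib → chimithupib.
Epenthesis: no change.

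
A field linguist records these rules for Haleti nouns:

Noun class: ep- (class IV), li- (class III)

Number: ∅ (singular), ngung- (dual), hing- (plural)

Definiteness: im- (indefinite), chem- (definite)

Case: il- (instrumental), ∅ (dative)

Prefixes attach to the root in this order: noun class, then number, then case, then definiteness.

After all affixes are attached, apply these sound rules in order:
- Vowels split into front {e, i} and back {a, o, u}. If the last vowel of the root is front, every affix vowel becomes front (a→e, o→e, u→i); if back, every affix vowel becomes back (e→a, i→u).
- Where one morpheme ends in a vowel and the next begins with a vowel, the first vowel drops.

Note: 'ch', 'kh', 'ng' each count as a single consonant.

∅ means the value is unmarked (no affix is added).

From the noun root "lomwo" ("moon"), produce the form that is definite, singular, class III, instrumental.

chamullulomwo

Attach noun class class III li- → lilomwo.
number = singular: zero marking, form stays lilomwo.
Attach case instrumental il- → illilomwo.
Attach definiteness definite chem- → chemillilomwo.
Apply vowel harmony: chemillilomwo → chamullulomwo.
Vowel deletion: no change.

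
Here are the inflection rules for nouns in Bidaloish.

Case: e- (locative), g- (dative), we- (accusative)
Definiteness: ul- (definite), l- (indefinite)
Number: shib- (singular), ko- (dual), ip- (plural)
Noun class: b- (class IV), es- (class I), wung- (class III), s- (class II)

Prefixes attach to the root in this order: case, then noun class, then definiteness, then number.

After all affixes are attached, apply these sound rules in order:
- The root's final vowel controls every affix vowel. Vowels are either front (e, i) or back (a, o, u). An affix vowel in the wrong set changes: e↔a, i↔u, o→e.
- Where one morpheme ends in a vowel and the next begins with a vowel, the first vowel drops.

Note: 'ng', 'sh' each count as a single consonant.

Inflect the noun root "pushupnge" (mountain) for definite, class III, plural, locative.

ipilwingepushupnge

Attach case locative e- → epushupnge.
Attach noun class class III wung- → wungepushupnge.
Attach definiteness definite ul- → ulwungepushupnge.
Attach number plural ip- → ipulwungepushupnge.
Apply vowel harmony: ipulwungepushupnge → ipilwingepushupnge.
Vowel deletion: no change.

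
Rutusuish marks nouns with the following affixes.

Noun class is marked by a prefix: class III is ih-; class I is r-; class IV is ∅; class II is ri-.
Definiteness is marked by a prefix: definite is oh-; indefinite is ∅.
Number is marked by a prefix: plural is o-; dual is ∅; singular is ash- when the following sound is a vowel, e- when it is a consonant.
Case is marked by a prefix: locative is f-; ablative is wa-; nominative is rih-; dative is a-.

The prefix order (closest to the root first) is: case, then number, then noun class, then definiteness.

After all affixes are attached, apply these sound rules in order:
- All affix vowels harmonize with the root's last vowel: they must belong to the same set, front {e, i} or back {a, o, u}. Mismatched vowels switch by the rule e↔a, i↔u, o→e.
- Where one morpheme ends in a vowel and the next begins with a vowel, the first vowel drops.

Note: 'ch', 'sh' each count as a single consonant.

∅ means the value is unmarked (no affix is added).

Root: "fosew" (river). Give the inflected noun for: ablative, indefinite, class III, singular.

Attach case ablative wa- → wafosew.
Attach number singular e- (before consonant 'w') → ewafosew.
Attach noun class class III ih- → ihewafosew.
definiteness = indefinite: zero marking, form stays ihewafosew.
Apply vowel harmony: ihewafosew → ihewefosew.
Vowel deletion: no change.

ihewefosew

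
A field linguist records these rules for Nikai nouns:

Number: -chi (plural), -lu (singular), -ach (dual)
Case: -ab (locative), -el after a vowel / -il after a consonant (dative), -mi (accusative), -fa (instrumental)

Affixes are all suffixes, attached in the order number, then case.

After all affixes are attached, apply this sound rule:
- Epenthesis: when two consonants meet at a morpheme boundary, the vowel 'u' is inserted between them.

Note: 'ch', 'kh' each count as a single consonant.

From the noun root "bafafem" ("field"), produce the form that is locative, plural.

bafafemuchiab

Attach number plural -chi → bafafemchi.
Attach case locative -ab → bafafemchiab.
Apply epenthesis: bafafemchiab → bafafemuchiab.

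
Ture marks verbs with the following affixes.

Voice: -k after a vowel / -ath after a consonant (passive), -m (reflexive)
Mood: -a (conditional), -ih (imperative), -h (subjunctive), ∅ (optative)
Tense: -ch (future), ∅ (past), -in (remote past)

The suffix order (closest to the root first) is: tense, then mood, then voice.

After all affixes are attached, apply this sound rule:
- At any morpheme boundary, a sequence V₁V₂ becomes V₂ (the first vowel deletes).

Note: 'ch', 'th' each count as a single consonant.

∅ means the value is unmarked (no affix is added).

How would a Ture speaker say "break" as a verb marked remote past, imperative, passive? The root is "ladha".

ladhinihath

Attach tense remote past -in → ladhain.
Attach mood imperative -ih → ladhainih.
Attach voice passive -ath (after consonant 'h') → ladhainihath.
Apply vowel deletion: ladhainihath → ladhinihath.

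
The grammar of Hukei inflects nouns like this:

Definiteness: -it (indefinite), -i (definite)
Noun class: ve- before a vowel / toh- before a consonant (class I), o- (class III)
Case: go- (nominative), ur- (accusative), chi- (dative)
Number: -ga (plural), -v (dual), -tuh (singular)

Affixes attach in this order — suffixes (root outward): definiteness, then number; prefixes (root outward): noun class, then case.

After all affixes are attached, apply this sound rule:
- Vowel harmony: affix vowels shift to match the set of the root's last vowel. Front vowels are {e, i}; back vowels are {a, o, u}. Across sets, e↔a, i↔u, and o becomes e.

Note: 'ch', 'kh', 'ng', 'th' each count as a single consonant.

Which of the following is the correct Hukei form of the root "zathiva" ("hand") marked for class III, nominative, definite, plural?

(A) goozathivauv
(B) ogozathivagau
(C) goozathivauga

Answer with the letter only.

Attach definiteness definite -i → zathivai.
Attach number plural -ga → zathivaiga.
Attach noun class class III o- → ozathivaiga.
Attach case nominative go- → goozathivaiga.
Apply vowel harmony: goozathivaiga → goozathivauga.
So the correct form is goozathivauga, option (C).
(A) goozathivauv is wrong: it uses dual instead of plural for number.
(B) ogozathivagau is wrong: it has the affixes in the wrong order.

C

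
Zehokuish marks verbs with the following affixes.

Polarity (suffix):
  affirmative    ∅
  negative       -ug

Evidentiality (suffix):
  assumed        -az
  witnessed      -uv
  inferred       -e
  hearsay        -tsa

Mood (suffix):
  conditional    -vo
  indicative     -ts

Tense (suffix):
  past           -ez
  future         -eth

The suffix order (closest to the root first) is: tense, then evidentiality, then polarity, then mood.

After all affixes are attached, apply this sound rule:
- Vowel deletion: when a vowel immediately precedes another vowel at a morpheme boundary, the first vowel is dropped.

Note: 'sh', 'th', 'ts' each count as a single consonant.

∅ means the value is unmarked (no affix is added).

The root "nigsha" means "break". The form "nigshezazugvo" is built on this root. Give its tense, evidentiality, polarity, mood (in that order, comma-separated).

Segment: nigsha-ez-az-ug-vo.
tense: -ez → past.
evidentiality: -az → assumed.
polarity: -ug → negative.
mood: -vo → conditional.

past, assumed, negative, conditional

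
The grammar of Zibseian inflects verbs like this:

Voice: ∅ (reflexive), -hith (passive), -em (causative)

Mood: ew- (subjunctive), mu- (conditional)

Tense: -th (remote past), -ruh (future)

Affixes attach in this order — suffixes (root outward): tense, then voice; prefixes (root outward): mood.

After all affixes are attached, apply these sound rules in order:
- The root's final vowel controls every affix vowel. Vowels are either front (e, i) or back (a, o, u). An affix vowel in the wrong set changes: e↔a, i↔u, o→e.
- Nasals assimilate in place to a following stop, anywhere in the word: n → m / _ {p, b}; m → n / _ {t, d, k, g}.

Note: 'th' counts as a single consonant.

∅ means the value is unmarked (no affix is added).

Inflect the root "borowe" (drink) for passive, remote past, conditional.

Attach mood conditional mu- → muborowe.
Attach tense remote past -th → muboroweth.
Attach voice passive -hith → muborowethhith.
Apply vowel harmony: muborowethhith → miborowethhith.
Nasal assimilation: no change.

miborowethhith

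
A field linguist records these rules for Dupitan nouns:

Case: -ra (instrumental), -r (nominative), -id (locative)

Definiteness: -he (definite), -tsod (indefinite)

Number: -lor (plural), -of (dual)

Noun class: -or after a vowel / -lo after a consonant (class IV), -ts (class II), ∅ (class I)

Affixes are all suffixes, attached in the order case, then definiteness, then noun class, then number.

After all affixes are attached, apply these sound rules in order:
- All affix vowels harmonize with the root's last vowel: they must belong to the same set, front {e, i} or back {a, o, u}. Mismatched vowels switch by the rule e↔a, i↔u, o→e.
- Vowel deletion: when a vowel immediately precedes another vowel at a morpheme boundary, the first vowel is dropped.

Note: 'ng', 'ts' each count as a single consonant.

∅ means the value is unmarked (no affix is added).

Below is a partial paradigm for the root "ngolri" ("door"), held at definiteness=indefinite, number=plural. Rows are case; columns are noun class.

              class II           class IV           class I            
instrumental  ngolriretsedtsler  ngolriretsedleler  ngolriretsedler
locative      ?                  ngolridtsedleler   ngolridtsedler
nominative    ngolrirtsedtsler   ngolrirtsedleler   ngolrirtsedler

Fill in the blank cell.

Attach case locative -id → ngolriid.
Attach definiteness indefinite -tsod → ngolriidtsod.
Attach noun class class II -ts → ngolriidtsodts.
Attach number plural -lor → ngolriidtsodtslor.
Apply vowel harmony: ngolriidtsodtslor → ngolriidtsedtsler.
Apply vowel deletion: ngolriidtsedtsler → ngolridtsedtsler.

ngolridtsedtsler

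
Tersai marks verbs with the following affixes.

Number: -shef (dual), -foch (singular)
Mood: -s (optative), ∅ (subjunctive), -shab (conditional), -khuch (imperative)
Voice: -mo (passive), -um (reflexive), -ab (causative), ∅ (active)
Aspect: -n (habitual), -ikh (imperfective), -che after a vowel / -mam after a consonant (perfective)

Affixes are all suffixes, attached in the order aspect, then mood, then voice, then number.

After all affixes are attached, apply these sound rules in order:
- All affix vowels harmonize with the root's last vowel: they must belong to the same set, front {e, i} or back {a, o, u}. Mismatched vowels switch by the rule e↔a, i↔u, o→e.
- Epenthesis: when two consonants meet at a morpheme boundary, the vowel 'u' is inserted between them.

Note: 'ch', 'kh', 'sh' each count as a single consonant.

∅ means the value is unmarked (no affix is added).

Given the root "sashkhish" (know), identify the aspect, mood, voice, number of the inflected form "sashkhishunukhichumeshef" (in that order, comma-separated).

habitual, imperative, passive, dual

Segment: sashkhish-n-khuch-mo-shef.
aspect: -n → habitual.
mood: -khuch → imperative.
voice: -mo → passive.
number: -shef → dual.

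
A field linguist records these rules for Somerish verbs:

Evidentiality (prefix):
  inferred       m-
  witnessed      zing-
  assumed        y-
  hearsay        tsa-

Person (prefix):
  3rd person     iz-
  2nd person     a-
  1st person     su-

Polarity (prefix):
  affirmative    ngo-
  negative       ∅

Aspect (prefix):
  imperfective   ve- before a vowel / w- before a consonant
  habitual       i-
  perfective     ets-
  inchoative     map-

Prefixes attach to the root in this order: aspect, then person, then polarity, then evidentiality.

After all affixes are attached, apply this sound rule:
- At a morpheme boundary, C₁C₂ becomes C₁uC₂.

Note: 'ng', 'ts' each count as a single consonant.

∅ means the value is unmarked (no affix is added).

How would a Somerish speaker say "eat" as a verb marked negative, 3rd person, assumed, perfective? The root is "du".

yizetsudu

Attach aspect perfective ets- → etsdu.
Attach person 3rd person iz- → izetsdu.
polarity = negative: zero marking, form stays izetsdu.
Attach evidentiality assumed y- → yizetsdu.
Apply epenthesis: yizetsdu → yizetsudu.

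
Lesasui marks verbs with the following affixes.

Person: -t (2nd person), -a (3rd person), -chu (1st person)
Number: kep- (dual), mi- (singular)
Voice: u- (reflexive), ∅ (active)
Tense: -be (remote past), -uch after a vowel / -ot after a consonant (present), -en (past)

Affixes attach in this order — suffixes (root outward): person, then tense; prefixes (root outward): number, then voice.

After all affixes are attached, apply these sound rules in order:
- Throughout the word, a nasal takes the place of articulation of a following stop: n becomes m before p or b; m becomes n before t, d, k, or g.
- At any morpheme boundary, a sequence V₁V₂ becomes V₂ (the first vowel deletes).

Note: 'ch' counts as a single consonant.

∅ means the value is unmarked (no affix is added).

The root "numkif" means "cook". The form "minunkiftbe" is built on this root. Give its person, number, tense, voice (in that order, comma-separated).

Segment: mi-numkif-t-be.
person: -t → 2nd person.
number: mi- → singular.
tense: -be → remote past.
voice: ∅ → active.

2nd person, singular, remote past, active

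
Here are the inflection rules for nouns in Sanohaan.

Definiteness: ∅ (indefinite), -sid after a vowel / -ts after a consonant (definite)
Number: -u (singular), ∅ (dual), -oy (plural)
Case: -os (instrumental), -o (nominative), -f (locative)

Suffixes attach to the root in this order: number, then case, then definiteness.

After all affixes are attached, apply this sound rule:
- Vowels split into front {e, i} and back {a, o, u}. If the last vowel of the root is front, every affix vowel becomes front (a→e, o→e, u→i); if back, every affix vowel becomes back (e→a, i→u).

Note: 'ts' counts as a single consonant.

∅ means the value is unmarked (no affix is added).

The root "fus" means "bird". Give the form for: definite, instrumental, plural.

Attach number plural -oy → fusoy.
Attach case instrumental -os → fusoyos.
Attach definiteness definite -ts (after consonant 's') → fusoyosts.
Vowel harmony: no change.

fusoyosts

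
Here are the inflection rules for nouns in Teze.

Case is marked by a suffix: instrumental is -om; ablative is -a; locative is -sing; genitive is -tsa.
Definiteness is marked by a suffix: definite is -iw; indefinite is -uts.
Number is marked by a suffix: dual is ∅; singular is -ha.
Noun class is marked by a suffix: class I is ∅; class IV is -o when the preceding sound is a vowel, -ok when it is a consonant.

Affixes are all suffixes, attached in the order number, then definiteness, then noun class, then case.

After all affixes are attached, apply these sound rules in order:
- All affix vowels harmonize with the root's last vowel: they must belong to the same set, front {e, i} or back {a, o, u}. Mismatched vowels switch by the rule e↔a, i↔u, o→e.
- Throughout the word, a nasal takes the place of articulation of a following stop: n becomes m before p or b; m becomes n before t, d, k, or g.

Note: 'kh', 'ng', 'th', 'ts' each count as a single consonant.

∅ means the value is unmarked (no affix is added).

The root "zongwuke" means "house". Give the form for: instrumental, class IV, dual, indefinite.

zongwukeitsekem

number = dual: zero marking, form stays zongwuke.
Attach definiteness indefinite -uts → zongwukeuts.
Attach noun class class IV -ok (after consonant 'ts') → zongwukeutsok.
Attach case instrumental -om → zongwukeutsokom.
Apply vowel harmony: zongwukeutsokom → zongwukeitsekem.
Nasal assimilation: no change.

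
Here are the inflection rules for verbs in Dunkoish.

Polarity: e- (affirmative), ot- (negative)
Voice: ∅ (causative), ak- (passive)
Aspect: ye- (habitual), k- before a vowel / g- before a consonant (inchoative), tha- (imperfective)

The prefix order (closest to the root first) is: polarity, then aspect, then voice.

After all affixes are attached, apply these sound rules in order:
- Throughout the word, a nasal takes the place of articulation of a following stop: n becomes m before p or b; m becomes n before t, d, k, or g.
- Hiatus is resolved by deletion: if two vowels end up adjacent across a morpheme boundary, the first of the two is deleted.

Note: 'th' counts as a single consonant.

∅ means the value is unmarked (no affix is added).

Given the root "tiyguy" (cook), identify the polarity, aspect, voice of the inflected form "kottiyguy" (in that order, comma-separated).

negative, inchoative, causative

Segment: k-ot-tiyguy.
polarity: ot- → negative.
aspect: k/g- → inchoative.
voice: ∅ → causative.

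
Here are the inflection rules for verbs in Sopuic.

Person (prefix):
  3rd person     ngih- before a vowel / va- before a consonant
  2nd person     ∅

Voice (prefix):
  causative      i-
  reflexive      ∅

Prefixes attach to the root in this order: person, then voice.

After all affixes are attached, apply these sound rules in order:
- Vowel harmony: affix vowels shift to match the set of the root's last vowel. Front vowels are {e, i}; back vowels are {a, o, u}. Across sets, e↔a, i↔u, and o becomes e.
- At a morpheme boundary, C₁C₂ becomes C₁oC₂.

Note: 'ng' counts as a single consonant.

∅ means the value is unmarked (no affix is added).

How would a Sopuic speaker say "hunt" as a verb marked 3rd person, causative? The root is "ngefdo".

Attach person 3rd person va- (before consonant 'ng') → vangefdo.
Attach voice causative i- → ivangefdo.
Apply vowel harmony: ivangefdo → uvangefdo.
Epenthesis: no change.

uvangefdo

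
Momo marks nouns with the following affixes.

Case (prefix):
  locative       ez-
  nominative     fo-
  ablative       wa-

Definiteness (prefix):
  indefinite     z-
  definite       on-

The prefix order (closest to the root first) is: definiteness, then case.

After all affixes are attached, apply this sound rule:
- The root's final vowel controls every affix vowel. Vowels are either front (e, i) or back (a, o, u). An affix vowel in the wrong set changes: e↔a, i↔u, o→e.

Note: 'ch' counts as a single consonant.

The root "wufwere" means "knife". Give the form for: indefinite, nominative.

Attach definiteness indefinite z- → zwufwere.
Attach case nominative fo- → fozwufwere.
Apply vowel harmony: fozwufwere → fezwufwere.

fezwufwere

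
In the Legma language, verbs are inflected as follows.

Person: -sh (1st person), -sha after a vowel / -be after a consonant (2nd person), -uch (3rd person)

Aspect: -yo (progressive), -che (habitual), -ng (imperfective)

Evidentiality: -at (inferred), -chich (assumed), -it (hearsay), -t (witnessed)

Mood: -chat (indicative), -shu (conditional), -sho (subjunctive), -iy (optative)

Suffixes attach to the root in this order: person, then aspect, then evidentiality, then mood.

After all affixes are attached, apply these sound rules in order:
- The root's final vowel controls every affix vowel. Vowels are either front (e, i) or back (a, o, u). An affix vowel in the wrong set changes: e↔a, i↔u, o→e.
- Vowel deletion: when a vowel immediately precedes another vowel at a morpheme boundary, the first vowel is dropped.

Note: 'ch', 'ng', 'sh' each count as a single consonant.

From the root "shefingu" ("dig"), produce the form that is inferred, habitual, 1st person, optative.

shefingushchatuy

Attach person 1st person -sh → shefingush.
Attach aspect habitual -che → shefingushche.
Attach evidentiality inferred -at → shefingushcheat.
Attach mood optative -iy → shefingushcheatiy.
Apply vowel harmony: shefingushcheatiy → shefingushchaatuy.
Apply vowel deletion: shefingushchaatuy → shefingushchatuy.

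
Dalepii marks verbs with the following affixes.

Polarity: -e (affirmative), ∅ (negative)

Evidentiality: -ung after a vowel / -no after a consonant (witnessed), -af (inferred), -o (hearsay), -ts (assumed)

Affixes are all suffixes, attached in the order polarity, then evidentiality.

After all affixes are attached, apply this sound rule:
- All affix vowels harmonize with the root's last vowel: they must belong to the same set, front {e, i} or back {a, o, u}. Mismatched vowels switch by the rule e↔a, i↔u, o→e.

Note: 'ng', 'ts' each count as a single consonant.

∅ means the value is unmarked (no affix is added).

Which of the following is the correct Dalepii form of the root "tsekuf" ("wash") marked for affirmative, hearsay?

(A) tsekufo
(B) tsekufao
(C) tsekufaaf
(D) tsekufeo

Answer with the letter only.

B

Attach polarity affirmative -e → tsekufe.
Attach evidentiality hearsay -o → tsekufeo.
Apply vowel harmony: tsekufeo → tsekufao.
So the correct form is tsekufao, option (B).
(D) tsekufeo is wrong: it fails to apply the sound rule(s).
(A) tsekufo is wrong: it uses negative instead of affirmative for polarity.
(C) tsekufaaf is wrong: it uses inferred instead of hearsay for evidentiality.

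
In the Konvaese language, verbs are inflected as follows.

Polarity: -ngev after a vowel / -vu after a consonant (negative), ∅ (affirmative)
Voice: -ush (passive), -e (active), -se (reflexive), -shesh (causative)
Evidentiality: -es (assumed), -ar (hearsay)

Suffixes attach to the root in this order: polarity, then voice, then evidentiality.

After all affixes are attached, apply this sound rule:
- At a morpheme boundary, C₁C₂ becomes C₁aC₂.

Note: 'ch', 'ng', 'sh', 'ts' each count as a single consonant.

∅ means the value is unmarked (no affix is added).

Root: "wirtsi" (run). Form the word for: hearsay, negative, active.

wirtsingevear

Attach polarity negative -ngev (after vowel 'i') → wirtsingev.
Attach voice active -e → wirtsingeve.
Attach evidentiality hearsay -ar → wirtsingevear.
Epenthesis: no change.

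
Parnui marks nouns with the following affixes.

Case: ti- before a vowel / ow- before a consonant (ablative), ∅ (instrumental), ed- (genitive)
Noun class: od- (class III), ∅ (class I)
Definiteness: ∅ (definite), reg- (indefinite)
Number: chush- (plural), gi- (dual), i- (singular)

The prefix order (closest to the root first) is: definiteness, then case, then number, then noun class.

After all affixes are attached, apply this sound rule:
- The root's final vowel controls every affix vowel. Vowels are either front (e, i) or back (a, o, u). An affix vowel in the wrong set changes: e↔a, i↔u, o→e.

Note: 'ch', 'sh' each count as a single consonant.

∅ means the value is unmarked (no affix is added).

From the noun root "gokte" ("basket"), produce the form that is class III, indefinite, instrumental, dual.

Attach definiteness indefinite reg- → reggokte.
case = instrumental: zero marking, form stays reggokte.
Attach number dual gi- → gireggokte.
Attach noun class class III od- → odgireggokte.
Apply vowel harmony: odgireggokte → edgireggokte.

edgireggokte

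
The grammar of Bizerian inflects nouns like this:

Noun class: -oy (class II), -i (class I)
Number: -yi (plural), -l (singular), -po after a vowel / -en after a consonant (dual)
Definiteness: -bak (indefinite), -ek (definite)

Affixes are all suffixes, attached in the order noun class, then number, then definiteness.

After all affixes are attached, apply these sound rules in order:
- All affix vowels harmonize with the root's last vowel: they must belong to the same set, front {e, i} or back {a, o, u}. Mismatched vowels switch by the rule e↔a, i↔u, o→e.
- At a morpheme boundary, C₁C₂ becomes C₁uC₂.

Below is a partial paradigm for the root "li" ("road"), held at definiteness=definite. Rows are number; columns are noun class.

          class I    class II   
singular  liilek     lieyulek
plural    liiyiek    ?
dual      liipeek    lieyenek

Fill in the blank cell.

Attach noun class class II -oy → lioy.
Attach number plural -yi → lioyyi.
Attach definiteness definite -ek → lioyyiek.
Apply vowel harmony: lioyyiek → lieyyiek.
Apply epenthesis: lieyyiek → lieyuyiek.

lieyuyiek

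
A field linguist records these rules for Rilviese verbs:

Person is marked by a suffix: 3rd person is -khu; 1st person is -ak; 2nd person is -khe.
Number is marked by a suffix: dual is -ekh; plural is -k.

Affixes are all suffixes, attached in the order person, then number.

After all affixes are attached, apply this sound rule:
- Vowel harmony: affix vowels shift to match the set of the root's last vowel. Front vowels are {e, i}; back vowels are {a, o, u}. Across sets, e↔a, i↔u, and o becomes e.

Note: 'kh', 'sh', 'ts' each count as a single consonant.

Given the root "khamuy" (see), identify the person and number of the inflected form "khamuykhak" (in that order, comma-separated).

Segment: khamuy-khe-k.
person: -khe → 2nd person.
number: -k → plural.

2nd person, plural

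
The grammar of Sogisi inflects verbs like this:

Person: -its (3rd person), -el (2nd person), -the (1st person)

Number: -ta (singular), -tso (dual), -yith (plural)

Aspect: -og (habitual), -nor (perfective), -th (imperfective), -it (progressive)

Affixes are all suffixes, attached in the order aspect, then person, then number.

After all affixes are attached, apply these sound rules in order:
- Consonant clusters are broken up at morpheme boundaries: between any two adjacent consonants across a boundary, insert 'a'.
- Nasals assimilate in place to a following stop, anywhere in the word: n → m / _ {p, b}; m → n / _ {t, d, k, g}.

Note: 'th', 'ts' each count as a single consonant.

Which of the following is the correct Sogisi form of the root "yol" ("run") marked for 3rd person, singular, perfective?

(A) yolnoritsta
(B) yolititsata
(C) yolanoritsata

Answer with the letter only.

Attach aspect perfective -nor → yolnor.
Attach person 3rd person -its → yolnorits.
Attach number singular -ta → yolnoritsta.
Apply epenthesis: yolnoritsta → yolanoritsata.
Nasal assimilation: no change.
So the correct form is yolanoritsata, option (C).
(B) yolititsata is wrong: it uses progressive instead of perfective for aspect.
(A) yolnoritsta is wrong: it fails to apply the sound rule(s).

C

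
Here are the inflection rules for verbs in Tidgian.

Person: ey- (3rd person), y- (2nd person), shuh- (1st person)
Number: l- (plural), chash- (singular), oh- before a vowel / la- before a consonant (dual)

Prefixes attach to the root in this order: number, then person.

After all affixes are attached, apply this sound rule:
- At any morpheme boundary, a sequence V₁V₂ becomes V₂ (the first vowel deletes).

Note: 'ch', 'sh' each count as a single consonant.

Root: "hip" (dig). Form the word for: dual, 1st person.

shuhlahip

Attach number dual la- (before consonant 'h') → lahip.
Attach person 1st person shuh- → shuhlahip.
Vowel deletion: no change.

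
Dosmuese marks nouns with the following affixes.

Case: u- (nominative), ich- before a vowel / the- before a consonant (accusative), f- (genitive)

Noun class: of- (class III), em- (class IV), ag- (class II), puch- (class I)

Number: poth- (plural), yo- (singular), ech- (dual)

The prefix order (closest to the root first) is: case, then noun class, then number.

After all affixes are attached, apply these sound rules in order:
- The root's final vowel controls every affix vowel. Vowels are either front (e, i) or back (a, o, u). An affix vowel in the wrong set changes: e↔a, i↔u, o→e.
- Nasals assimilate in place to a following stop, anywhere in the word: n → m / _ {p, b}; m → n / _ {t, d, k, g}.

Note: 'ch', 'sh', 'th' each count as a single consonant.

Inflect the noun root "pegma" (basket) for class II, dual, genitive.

Attach case genitive f- → fpegma.
Attach noun class class II ag- → agfpegma.
Attach number dual ech- → echagfpegma.
Apply vowel harmony: echagfpegma → achagfpegma.
Nasal assimilation: no change.

achagfpegma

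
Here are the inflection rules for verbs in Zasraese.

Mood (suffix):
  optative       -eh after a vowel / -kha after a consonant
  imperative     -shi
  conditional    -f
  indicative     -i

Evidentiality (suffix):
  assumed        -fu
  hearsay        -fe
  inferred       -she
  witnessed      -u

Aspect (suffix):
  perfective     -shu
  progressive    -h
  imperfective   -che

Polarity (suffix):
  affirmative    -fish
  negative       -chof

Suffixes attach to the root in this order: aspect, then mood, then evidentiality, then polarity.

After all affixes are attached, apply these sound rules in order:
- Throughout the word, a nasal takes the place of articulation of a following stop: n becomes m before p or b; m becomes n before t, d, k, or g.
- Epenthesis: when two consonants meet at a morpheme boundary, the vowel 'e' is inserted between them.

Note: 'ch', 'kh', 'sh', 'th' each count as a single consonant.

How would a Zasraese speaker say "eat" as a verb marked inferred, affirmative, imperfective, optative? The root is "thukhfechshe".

thukhfechshecheeheshefish

Attach aspect imperfective -che → thukhfechsheche.
Attach mood optative -eh (after vowel 'e') → thukhfechshecheeh.
Attach evidentiality inferred -she → thukhfechshecheehshe.
Attach polarity affirmative -fish → thukhfechshecheehshefish.
Nasal assimilation: no change.
Apply epenthesis: thukhfechshecheehshefish → thukhfechshecheeheshefish.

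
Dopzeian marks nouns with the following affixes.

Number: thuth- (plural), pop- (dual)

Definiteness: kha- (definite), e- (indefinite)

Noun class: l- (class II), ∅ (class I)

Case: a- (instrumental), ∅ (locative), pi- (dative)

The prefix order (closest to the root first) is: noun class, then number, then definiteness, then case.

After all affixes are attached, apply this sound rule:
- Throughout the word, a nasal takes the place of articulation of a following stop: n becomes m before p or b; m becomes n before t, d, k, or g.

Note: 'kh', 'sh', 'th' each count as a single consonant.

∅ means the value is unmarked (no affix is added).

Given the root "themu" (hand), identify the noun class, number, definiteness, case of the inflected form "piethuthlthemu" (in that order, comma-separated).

Segment: pi-e-thuth-l-themu.
noun class: l- → class II.
number: thuth- → plural.
definiteness: e- → indefinite.
case: pi- → dative.

class II, plural, indefinite, dative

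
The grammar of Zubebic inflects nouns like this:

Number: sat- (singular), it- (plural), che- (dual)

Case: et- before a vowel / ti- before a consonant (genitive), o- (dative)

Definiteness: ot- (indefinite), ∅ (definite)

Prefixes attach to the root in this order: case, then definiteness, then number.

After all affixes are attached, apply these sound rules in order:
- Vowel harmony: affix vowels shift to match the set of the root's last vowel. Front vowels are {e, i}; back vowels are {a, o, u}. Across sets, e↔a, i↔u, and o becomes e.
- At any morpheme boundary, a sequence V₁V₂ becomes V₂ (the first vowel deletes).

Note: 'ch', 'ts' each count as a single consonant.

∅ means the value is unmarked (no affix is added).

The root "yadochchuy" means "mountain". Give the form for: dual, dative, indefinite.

Attach case dative o- → oyadochchuy.
Attach definiteness indefinite ot- → otoyadochchuy.
Attach number dual che- → cheotoyadochchuy.
Apply vowel harmony: cheotoyadochchuy → chaotoyadochchuy.
Apply vowel deletion: chaotoyadochchuy → chotoyadochchuy.

chotoyadochchuy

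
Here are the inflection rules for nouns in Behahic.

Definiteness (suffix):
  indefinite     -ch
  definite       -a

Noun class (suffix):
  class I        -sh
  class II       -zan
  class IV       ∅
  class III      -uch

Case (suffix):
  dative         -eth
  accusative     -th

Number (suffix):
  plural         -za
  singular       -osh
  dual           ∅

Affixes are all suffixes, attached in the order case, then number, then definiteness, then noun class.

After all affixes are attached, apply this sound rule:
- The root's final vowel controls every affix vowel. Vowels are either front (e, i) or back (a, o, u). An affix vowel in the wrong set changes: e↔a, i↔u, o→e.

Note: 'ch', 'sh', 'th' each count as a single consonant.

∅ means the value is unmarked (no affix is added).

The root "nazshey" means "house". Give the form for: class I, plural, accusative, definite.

Attach case accusative -th → nazsheyth.
Attach number plural -za → nazsheythza.
Attach definiteness definite -a → nazsheythzaa.
Attach noun class class I -sh → nazsheythzaash.
Apply vowel harmony: nazsheythzaash → nazsheythzeesh.

nazsheythzeesh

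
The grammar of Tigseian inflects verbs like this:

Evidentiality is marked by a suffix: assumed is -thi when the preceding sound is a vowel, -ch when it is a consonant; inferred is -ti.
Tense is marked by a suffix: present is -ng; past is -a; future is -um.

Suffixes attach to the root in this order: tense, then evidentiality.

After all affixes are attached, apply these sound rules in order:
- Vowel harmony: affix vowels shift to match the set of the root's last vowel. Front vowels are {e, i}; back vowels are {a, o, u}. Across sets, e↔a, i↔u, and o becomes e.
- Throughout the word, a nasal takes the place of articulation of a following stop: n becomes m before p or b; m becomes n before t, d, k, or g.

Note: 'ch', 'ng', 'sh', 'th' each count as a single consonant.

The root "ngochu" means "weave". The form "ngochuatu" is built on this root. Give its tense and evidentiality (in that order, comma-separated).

Segment: ngochu-a-ti.
tense: -a → past.
evidentiality: -ti → inferred.

past, inferred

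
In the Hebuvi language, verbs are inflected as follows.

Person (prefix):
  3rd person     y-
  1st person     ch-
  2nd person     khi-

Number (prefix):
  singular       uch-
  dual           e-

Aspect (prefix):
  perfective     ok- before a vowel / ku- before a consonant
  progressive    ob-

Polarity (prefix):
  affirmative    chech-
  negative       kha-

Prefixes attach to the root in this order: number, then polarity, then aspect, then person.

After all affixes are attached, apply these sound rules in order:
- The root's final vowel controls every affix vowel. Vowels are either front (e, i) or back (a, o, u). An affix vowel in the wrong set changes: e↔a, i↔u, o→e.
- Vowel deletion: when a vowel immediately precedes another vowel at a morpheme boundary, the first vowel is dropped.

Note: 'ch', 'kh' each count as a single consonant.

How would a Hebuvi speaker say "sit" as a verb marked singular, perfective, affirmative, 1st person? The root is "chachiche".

chkichechichchachiche

Attach number singular uch- → uchchachiche.
Attach polarity affirmative chech- → chechuchchachiche.
Attach aspect perfective ku- (before consonant 'ch') → kuchechuchchachiche.
Attach person 1st person ch- → chkuchechuchchachiche.
Apply vowel harmony: chkuchechuchchachiche → chkichechichchachiche.
Vowel deletion: no change.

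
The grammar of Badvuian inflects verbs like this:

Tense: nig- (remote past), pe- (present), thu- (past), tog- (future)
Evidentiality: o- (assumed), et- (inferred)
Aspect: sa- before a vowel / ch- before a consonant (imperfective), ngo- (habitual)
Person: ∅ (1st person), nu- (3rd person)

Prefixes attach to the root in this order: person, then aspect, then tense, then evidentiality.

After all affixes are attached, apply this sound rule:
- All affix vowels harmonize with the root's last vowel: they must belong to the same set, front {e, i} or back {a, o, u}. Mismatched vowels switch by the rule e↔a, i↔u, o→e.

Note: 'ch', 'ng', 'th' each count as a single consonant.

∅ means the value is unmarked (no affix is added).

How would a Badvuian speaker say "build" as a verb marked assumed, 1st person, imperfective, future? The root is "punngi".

person = 1st person: zero marking, form stays punngi.
Attach aspect imperfective ch- (before consonant 'p') → chpunngi.
Attach tense future tog- → togchpunngi.
Attach evidentiality assumed o- → otogchpunngi.
Apply vowel harmony: otogchpunngi → etegchpunngi.

etegchpunngi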